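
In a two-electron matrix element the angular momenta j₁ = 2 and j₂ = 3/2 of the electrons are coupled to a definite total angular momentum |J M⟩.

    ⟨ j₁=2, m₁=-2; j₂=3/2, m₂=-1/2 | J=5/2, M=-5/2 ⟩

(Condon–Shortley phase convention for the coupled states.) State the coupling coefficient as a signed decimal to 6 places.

−√(4/7) ≈ -0.755929

triangle: 1!×3!×2!/7! = 12/5040
(j±m)!: 0!×4!×1!×2!×0!×5! = 5760
prefactor² = (2J+1)×Δ×N² = 576/7
  k=1: −1/(1!×0!×3!×0!×0!×2!) = -1/12
Σ = -1/12  ⇒  CG² = 576/7×(-1/12)² = 4/7
CG = −√(4/7) = -0.755929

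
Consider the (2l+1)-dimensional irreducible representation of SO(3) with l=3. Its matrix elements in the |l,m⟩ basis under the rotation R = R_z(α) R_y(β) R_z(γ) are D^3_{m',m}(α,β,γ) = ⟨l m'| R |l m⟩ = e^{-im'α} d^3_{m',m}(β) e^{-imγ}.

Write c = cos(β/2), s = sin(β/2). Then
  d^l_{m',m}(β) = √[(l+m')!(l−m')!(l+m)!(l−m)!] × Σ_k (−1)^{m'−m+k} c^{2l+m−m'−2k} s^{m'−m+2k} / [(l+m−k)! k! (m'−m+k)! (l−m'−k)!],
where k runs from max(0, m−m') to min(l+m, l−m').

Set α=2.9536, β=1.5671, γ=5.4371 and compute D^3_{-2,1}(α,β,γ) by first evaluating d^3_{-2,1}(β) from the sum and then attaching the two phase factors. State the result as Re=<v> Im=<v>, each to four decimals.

Re=0.3550 Im=0.1804

D^3_{-2,1}(2.9536,1.5671,5.4371) = e^{-i·-2·2.9536}·d^3_{-2,1}(1.5671)·e^{-i·1·5.4371}. Compute d first:
With c≡cos(β/2)=0.708412 and s≡sin(β/2)=0.705799, N=[1·120·24·2]^{1/2}=75.894664
k∈{3,4} keeps every argument non-negative
  k=3: (−1)^0·75.8947/(12)·0.7084^3·0.7058^3 = +0.790553
  k=4: (−1)^1·75.8947/(24)·0.7084^1·0.7058^5 = -0.392365
d^3_{-2,1}(1.5671) = +0.790553 -0.392365 = +0.398188
D = (+0.930146-0.367189i)·(+0.398188)·(+0.662919+0.748691i) = +0.354994+0.180369i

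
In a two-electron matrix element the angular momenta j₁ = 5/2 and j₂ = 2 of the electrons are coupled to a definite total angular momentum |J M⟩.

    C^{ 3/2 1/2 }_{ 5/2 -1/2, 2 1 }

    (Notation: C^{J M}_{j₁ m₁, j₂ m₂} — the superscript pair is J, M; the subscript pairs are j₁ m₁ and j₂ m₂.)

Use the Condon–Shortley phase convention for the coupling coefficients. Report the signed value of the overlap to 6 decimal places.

+0.487950

triangle: 3!×2!×1!/7! = 12/5040
(j±m)!: 2!×3!×3!×1!×2!×1! = 144
prefactor² = (2J+1)×Δ×N² = 48/35
  k=2: +1/(2!×1!×1!×1!×1!×0!) = 1/2
  k=3: −1/(3!×0!×0!×0!×2!×1!) = -1/12
Σ = 5/12  ⇒  CG² = 48/35×(5/12)² = 5/21
CG = +√(5/21) = +0.487950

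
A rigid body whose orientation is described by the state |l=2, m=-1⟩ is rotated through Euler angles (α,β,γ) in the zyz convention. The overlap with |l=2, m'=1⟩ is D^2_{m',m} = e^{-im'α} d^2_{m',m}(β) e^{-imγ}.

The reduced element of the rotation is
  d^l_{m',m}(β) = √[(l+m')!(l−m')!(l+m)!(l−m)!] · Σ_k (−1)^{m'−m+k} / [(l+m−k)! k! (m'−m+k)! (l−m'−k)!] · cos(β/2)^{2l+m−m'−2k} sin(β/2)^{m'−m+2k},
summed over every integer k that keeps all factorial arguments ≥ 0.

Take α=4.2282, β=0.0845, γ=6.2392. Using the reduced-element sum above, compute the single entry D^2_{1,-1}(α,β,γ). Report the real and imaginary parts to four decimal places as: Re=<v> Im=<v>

Split into d^2_{1,-1}(β=0.0845) × two z-phases.
c=cos(0.084500/2)=0.999108, s=sin(0.084500/2)=0.042237; N=√[6·1·1·6]=6.000000
The bounds max(0,m−m')=0 and min(l+m,l−m')=1 give 2 terms
  k=0: (−1)^2·6.0000/(2)·0.9991^2·0.0422^2 = +0.005342
  k=1: (−1)^3·6.0000/(6)·0.9991^0·0.0422^4 = -0.000003
d^2_{1,-1}(0.0845) = +0.005342 -0.000003 = +0.005339
Attach z-rotation phases: D = e^{-i(1)(4.2282)}·(+0.005339)·e^{-i(-1)(6.2392)} = -0.002275+0.004830i

Re=-0.0023 Im=0.0048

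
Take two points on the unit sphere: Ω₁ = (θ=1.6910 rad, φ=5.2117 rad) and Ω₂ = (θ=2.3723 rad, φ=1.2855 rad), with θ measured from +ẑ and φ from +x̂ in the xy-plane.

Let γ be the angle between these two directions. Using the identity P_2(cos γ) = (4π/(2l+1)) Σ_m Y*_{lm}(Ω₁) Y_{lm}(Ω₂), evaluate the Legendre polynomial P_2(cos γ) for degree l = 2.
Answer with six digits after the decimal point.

Term-by-term m-sum for l=2 (normalisation 4π/5 = 2.513274):
  m=-2: Y*=(-0.206145, -0.320081)  Y=(-0.157306, -0.100960)  product (0.000113, 0.071163)
  m=-1: Y*=(-0.044038, 0.080743)  Y=(-0.108657, 0.370468)  product (-0.025128, -0.025088)
  m=+0: Y*=(-0.301786, -0.000000)  Y=(0.172932, 0.000000)  product (-0.052188, -0.000000)
  m=+1: Y*=(0.044038, 0.080743)  Y=(0.108657, 0.370468)  product (-0.025128, 0.025088)
  m=+2: Y*=(-0.206145, 0.320081)  Y=(-0.157306, 0.100960)  product (0.000113, -0.071163)
Total Σ_m = (-0.102218, 0.000000). Multiply by 2.513274: (-0.256903, 0.000000). P_2(cos γ) = -0.256903

-0.256903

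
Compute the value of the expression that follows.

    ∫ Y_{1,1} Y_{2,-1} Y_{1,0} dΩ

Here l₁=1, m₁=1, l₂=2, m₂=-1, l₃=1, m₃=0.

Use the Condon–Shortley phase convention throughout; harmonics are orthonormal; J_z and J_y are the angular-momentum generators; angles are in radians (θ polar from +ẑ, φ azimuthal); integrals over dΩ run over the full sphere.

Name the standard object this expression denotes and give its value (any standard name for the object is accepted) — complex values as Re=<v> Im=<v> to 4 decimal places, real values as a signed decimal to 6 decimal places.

This is a Gaunt coefficient — the integral of a triple product of spherical harmonics over the sphere.
m-sum 0 ✓  L=4 even ✓  1≤1≤3 ✓
Π(2lᵢ+1) = 3×5×3 = 45
triangle coeff Δ(1,2,1) = 1/30
Σ_t [1,1]: t=1:−1/1 = -1/1
(3j)²=2/15 [(1 2 1; 0 0 0)], sign=+1
Σ_t [0,0]: t=0:+1/2 = 1/2
(3j)²=1/10 [(1 2 1; 1 -1 0)], sign=-1
⇒ 4πI² = 3/5
I = (-1)√(3/5/(4π)) = -0.21850969

Gaunt coefficient, -0.218510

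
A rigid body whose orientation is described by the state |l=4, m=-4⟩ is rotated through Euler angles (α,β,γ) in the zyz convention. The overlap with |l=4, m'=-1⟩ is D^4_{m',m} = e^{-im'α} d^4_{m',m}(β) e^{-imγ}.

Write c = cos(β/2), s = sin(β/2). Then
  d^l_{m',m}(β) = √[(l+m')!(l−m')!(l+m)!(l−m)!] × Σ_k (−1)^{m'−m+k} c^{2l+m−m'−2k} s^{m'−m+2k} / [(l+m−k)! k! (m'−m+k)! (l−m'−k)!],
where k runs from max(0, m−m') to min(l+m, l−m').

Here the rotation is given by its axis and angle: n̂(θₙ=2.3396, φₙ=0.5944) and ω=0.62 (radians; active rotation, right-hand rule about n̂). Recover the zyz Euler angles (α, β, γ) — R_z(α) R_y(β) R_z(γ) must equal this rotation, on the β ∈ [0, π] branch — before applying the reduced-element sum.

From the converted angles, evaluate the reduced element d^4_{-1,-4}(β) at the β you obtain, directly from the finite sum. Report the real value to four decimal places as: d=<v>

d=-0.0697

Axis–angle → zyz. n̂ = (sinθₙcosφₙ, sinθₙsinφₙ, cosθₙ) = (+0.595468, +0.402505, -0.695276), ω = 0.6200.
R = I cosω + sinω [n̂]ₓ + (1−cosω) n̂n̂ᵀ gives
  R = [+0.879874, +0.448589, +0.156812; -0.359370, +0.844032, -0.398074; -0.310926, +0.293901, +0.903851]
β = atan2(√(R₁₃²+R₂₃²), R₃₃) = 0.442109; α = atan2(R₂₃, R₁₃) mod 2π = 5.087650; γ = atan2(R₃₂, −R₃₁) mod 2π = 0.757257
d^4_{-1,-4}(β=0.4421) via the finite sum:
With c≡cos(β/2)=0.975667 and s≡sin(β/2)=0.219259, N=[6·120·1·40320]^{1/2}=5387.986637
k: max(0,(-4)−(-1))=0 … min(4+(-4),4−(-1))=0
  k=0: (−1)^3·5387.9866/(720)·0.9757^5·0.2193^3 = -0.069738
d^4_{-1,-4}(0.4421) = -0.069738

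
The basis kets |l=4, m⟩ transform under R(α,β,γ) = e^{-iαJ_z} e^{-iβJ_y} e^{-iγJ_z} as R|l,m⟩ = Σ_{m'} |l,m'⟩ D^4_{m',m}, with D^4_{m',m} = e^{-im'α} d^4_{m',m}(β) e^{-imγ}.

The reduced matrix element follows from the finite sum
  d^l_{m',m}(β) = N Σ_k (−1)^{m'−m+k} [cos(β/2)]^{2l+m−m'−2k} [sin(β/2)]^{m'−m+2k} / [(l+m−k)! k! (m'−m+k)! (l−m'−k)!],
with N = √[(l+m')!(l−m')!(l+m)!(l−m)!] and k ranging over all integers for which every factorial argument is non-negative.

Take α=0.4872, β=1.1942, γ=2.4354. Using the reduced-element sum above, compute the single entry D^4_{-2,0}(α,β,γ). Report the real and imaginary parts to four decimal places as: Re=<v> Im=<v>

Re=-0.0102 Im=-0.0151

First d^4_{-2,0}(β=1.1942), then the phase factors e^{-i(-2)α} and e^{-i(0)γ}:
With c≡cos(β/2)=0.826970 and s≡sin(β/2)=0.562247, N=[2·720·24·24]^{1/2}=910.735966
Admissible k: 2..4 (factorial args all ≥0)
  k=2: (−1)^0·910.7360/(96)·0.8270^6·0.5622^2 = +0.959207
  k=3: (−1)^1·910.7360/(36)·0.8270^4·0.5622^4 = -1.182376
  k=4: (−1)^2·910.7360/(96)·0.8270^2·0.5622^6 = +0.204956
d^4_{-2,0}(1.1942) = +0.959207 -1.182376 +0.204956 = -0.018213
Phases: e^{-i·(-2)·0.4872}=+0.561665+0.827365i, e^{-i·(0)·2.4354}=+1.000000+0.000000i ⇒ D=-0.010229-0.015069i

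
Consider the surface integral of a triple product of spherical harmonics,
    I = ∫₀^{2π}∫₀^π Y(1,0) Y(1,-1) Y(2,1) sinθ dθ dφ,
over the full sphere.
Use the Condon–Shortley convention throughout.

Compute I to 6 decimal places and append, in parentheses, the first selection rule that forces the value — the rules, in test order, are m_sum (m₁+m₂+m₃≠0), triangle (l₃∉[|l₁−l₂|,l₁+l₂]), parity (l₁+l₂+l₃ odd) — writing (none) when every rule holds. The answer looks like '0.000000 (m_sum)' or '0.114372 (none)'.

-0.218510 (none)

Checks pass: Σm=0; 4 even; l₃=2∈[0,2].
(2·1+1)(2·1+1)(2·2+1) = 45
Δ: 0! 2! 2! / 5! → 1/30
sum: t=0:+1/1 = 1/1
3j²(1 1 2; 0 0 0) = Δ·Π!·Σ² = 2/15  (sign +1)
sum: t=0:+1/2 = 1/2
3j²(1 1 2; 0 -1 1) = Δ·Π!·Σ² = 1/10  (sign -1)
combine: 4πI² = 45·2/15·1/10 = 3/5
take √, sign -1: I = -0.21850969
No selection rule forces the value: the integral is nonzero (none).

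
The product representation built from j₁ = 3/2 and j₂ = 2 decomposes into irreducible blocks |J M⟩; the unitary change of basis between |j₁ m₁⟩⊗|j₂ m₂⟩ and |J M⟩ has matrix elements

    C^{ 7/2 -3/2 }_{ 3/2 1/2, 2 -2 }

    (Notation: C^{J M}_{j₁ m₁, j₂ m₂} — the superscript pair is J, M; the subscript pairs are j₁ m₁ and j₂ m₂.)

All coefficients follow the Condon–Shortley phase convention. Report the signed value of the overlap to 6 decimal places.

triangle: 0!*3!*4!/8! = 144/40320
(j±m)!: 2!*1!*0!*4!*2!*5! = 11520
prefactor² = (2J+1)*Δ*N² = 2304/7
  k=0: +1/(0!*0!*1!*0!*2!*4!) = 1/48
Σ = 1/48  ⇒  CG² = 2304/7*(1/48)² = 1/7
CG = +√(1/7) = +0.377964

+√(1/7) ≈ +0.377964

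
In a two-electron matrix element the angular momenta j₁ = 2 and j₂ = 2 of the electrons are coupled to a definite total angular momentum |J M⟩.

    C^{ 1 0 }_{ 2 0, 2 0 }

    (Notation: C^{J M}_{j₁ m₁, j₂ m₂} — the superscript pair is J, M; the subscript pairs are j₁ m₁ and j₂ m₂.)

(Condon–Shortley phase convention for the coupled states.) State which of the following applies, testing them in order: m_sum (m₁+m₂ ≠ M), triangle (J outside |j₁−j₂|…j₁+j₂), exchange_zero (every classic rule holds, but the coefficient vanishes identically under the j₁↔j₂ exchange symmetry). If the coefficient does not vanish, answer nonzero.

exchange_zero

m-sum: m₁+m₂ = 0+0 = 0, M = 0  ✓
triangle: |j₁−j₂| = 0 ≤ J = 1 ≤ j₁+j₂ = 4  ✓
exchange: j₁=j₂ and m₁=m₂, and (−1)^(j₁+j₂−J) = (−1)^3 = −1 forces ⟨j₁m₁;j₂m₂|JM⟩ = −⟨j₂m₂;j₁m₁|JM⟩ = −⟨j₁m₁;j₂m₂|JM⟩ ⇒ the coefficient vanishes identically
Racah sum check: Σ_k collapses to 0 ⇒ CG = 0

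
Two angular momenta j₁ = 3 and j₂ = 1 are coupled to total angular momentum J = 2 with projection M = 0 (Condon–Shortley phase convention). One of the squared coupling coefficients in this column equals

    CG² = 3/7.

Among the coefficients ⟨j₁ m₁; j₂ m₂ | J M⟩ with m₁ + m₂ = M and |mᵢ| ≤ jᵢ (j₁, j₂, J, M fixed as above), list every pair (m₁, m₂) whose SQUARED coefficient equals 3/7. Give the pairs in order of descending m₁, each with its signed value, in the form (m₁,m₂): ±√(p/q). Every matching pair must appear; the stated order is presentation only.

Admissible pairs with m₁+m₂ = M = 0: (-1,1), (0,0), (1,-1)
  (m₁,m₂)=(1,-1): CG² = 2/7, CG = +√(2/7)
  (m₁,m₂)=(0,0): CG² = 3/7, CG = −√(3/7)   ← matches the target
  (m₁,m₂)=(-1,1): CG² = 2/7, CG = +√(2/7)
Pairs with CG² = 3/7: (0,0): −√(3/7)

(0,0): −√(3/7)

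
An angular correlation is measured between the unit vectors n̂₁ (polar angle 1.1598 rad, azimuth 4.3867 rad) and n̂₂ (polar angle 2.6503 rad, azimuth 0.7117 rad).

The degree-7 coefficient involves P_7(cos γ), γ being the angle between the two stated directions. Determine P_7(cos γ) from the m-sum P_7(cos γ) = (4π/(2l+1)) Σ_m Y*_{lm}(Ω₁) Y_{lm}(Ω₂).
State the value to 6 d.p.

Addition theorem: P_7(cos γ) = (4π/15) Σ_m Y*_{lm}(Ω₁) Y_{lm}(Ω₂), m = −7…7:
  [-7]  conj(Y_{7,-7})(Ω₁) = 0.20650 - 0.17714j ; Y_{7,-7}(Ω₂) = 0.00069 + 0.00251j ; Δ = 0.00059 + 0.00039j
  [-6]  conj(Y_{7,-6})(Ω₁) = 0.16593 + 0.41145j ; Y_{7,-6}(Ω₂) = 0.00778 - 0.01644j ; Δ = 0.00805 + 0.00047j
  [-5]  conj(Y_{7,-5})(Ω₁) = -0.25496 + 0.01471j ; Y_{7,-5}(Ω₂) = -0.07140 + 0.03162j ; Δ = 0.01774 - 0.00911j
  [-4]  conj(Y_{7,-4})(Ω₁) = -0.05072 + 0.18469j ; Y_{7,-4}(Ω₂) = 0.21796 + 0.06618j ; Δ = -0.02328 + 0.03690j
  [-3]  conj(Y_{7,-3})(Ω₁) = -0.27491 - 0.18556j ; Y_{7,-3}(Ω₂) = -0.23682 - 0.37415j ; Δ = -0.00432 + 0.14680j
  [-2]  conj(Y_{7,-2})(Ω₁) = -0.04534 + 0.03457j ; Y_{7,-2}(Ω₂) = -0.07175 + 0.48326j ; Δ = -0.01345 - 0.02439j
  [-1]  conj(Y_{7,-1})(Ω₁) = -0.10644 - 0.31519j ; Y_{7,-1}(Ω₂) = 0.05372 - 0.04634j ; Δ = -0.02032 - 0.01200j
  [+0]  conj(Y_{7,0})(Ω₁) = -0.01724 + 0.00000j ; Y_{7,0}(Ω₂) = 0.44432 + 0.00000j ; Δ = -0.00766 + 0.00000j
  [+1]  conj(Y_{7,1})(Ω₁) = 0.10644 - 0.31519j ; Y_{7,1}(Ω₂) = -0.05372 - 0.04634j ; Δ = -0.02032 + 0.01200j
  [+2]  conj(Y_{7,2})(Ω₁) = -0.04534 - 0.03457j ; Y_{7,2}(Ω₂) = -0.07175 - 0.48326j ; Δ = -0.01345 + 0.02439j
  [+3]  conj(Y_{7,3})(Ω₁) = 0.27491 - 0.18556j ; Y_{7,3}(Ω₂) = 0.23682 - 0.37415j ; Δ = -0.00432 - 0.14680j
  [+4]  conj(Y_{7,4})(Ω₁) = -0.05072 - 0.18469j ; Y_{7,4}(Ω₂) = 0.21796 - 0.06618j ; Δ = -0.02328 - 0.03690j
  [+5]  conj(Y_{7,5})(Ω₁) = 0.25496 + 0.01471j ; Y_{7,5}(Ω₂) = 0.07140 + 0.03162j ; Δ = 0.01774 + 0.00911j
  [+6]  conj(Y_{7,6})(Ω₁) = 0.16593 - 0.41145j ; Y_{7,6}(Ω₂) = 0.00778 + 0.01644j ; Δ = 0.00805 - 0.00047j
  [+7]  conj(Y_{7,7})(Ω₁) = -0.20650 - 0.17714j ; Y_{7,7}(Ω₂) = -0.00069 + 0.00251j ; Δ = 0.00059 - 0.00039j
Accumulated sum -0.07765 - 0.00000j; after 4π/(2l+1) scaling, -0.06505 - 0.00000j ⇒ P_7 = -0.065049

-0.065049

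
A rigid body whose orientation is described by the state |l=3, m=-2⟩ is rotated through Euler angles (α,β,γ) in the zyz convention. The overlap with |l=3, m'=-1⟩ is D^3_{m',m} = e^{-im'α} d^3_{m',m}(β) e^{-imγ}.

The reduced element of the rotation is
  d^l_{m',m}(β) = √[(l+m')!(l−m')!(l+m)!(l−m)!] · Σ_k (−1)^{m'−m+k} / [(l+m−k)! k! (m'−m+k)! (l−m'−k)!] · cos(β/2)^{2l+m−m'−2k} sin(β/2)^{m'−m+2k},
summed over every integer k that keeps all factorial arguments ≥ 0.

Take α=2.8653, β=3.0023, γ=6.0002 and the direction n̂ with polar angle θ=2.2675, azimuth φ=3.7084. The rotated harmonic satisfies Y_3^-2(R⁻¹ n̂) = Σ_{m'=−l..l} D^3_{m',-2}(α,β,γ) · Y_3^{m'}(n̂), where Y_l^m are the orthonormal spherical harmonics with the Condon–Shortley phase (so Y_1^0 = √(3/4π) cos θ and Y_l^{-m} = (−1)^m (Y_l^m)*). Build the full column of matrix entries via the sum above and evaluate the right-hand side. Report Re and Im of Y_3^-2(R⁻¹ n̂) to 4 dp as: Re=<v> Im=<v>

Re=0.0901 Im=0.3503

Need the full column D^3_{m',-2} for m'=−3..3 at α=2.8653, β=3.0023, γ=6.0002.
cos(β/2)=0.069590, sin(β/2)=0.997576
d^3_{-3,-2}: single k=1 term ⇒ +0.000004;  D = -0.000001+0.000004i
d^3_{-2,-2}: k∈[0..1] ⇒ +0.000000 -0.000117 = -0.000117;  D = -0.000051+0.000105i
d^3_{-1,-2}: k∈[0..1] ⇒ -0.000005 +0.002116 = +0.002111;  D = -0.001405+0.001575i
d^3_{0,-2}: k∈[0..1] ⇒ +0.000128 -0.026269 = -0.026141;  D = -0.022065+0.014018i
d^3_{1,-2}: k∈[0..1] ⇒ -0.002116 +0.217408 = +0.215292;  D = -0.206322+0.061497i
d^3_{2,-2}: k∈[0..1] ⇒ +0.023980 -0.985542 = -0.961562;  D = -0.961476+0.012870i
d^3_{3,-2}: single k=0 term ⇒ -0.168404;  D = +0.162617+0.043766i
Y_3^{m'}(θ=2.2675,φ=3.7084) and Σ D·Y over m':
  (-0.0000+0.0000i)·(+0.0243+0.1867i)  (-0.0001+0.0001i)·(-0.1633+0.3495i)  (-0.0014+0.0016i)·(-0.2214+0.1409i)  (-0.0221+0.0140i)·(+0.2254+0.0000i)  (-0.2063+0.0615i)·(+0.2214+0.1409i)  (-0.9615+0.0129i)·(-0.1633-0.3495i)  (+0.1626+0.0438i)·(-0.0243+0.1867i)
Y_3^-2(R⁻¹ n̂) = +0.090146+0.350321i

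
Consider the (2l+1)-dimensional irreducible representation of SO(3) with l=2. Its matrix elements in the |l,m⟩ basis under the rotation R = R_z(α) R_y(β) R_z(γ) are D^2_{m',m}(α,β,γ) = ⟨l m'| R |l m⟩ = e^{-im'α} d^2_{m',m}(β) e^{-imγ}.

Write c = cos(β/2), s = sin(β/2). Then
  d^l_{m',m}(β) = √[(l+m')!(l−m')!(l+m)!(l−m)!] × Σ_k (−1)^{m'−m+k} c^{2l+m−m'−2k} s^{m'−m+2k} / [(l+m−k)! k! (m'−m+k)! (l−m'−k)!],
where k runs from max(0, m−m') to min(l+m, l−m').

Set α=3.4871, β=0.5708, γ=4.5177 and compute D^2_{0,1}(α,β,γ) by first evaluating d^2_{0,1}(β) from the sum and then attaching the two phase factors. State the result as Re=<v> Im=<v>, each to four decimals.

First d^2_{0,1}(β=0.5708), then the phase factors e^{-i(0)α} and e^{-i(1)γ}:
Half-angle: c=0.959549, s=0.281541. N=√(2·2·6·1)=4.898979
k∈{1,2} keeps every argument non-negative
  k=1: (−1)^0·4.8990/(2)·0.9595^3·0.2815^1 = +0.609283
  k=2: (−1)^1·4.8990/(2)·0.9595^1·0.2815^3 = -0.052453
d^2_{0,1}(0.5708) = +0.609283 -0.052453 = +0.556831
Attach z-rotation phases: D = e^{-i(0)(3.4871)}·(+0.556831)·e^{-i(1)(4.5177)} = -0.107725+0.546311i

Re=-0.1077 Im=0.5463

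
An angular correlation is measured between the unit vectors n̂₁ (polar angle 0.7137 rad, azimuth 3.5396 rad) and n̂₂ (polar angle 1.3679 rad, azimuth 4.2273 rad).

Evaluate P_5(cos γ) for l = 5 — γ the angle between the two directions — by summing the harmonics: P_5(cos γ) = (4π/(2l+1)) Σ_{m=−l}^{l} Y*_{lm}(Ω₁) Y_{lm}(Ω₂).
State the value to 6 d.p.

Term-by-term m-sum for l=5 (normalisation 4π/11 = 1.142397):
  term(m=-5) = -0.02233 + 0.00683j   from Y*(Ω₁)=0.02271 - 0.05097j, Y(Ω₂)=-0.27470 - 0.31565j
  term(m=-4) = -0.05129 - 0.02113j   from Y*(Ω₁)=-0.00433 + 0.20372j, Y(Ω₂)=-0.09833 + 0.25385j
  term(m=-3) = 0.03921 + 0.07310j   from Y*(Ω₁)=-0.14794 - 0.37389j, Y(Ω₂)=-0.20491 + 0.02378j
  term(m=-2) = -0.02191 + 0.11070j   from Y*(Ω₁)=0.27437 + 0.28026j, Y(Ω₂)=0.16261 + 0.23737j
  term(m=-1) = -0.00338 + 0.00278j   from Y*(Ω₁)=0.02756 + 0.01159j, Y(Ω₂)=-0.06819 + 0.12937j
  term(m=+0) = -0.11313 + 0.00000j   from Y*(Ω₁)=-0.39152 + 0.00000j, Y(Ω₂)=0.28896 + 0.00000j
  term(m=+1) = -0.00338 - 0.00278j   from Y*(Ω₁)=-0.02756 + 0.01159j, Y(Ω₂)=0.06819 + 0.12937j
  term(m=+2) = -0.02191 - 0.11070j   from Y*(Ω₁)=0.27437 - 0.28026j, Y(Ω₂)=0.16261 - 0.23737j
  term(m=+3) = 0.03921 - 0.07310j   from Y*(Ω₁)=0.14794 - 0.37389j, Y(Ω₂)=0.20491 + 0.02378j
  term(m=+4) = -0.05129 + 0.02113j   from Y*(Ω₁)=-0.00433 - 0.20372j, Y(Ω₂)=-0.09833 - 0.25385j
  term(m=+5) = -0.02233 - 0.00683j   from Y*(Ω₁)=-0.02271 - 0.05097j, Y(Ω₂)=0.27470 - 0.31565j
Accumulated sum -0.23253 + 0.00000j; after 4π/(2l+1) scaling, -0.26564 + 0.00000j ⇒ P_5 = -0.265643

-0.265643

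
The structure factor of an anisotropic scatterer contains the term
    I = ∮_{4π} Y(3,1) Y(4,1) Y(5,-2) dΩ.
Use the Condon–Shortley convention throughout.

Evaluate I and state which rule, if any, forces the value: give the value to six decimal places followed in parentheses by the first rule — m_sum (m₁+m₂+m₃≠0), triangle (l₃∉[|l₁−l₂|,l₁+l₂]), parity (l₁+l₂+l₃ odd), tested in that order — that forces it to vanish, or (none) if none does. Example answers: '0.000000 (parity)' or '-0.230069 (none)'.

Rules hold: Σm=0, L=12 even, 1≤5≤7.
N = 7·9·11 = 693
Δ = 2!·4!·6!/13! = 1/180180
Racah Σ t=0..2: t=0:+1/576 t=1:−1/144 t=2:+1/576 = -1/288
⇒ 3j(3 4 5; 0 0 0)² = 20/1001, sgn +1
Racah Σ t=0..2: t=0:+1/960 t=1:−1/288 t=2:+1/1728 = -1/540
⇒ 3j(3 4 5; 1 1 -2)² = 128/6435, sgn +1
4πI² = N·(3j₀)²·(3jₘ)² = 512/1859
I = +1·√(0.275417/4π) = 0.14804384
No selection rule forces the value: the integral is nonzero (none).

0.148044 (none)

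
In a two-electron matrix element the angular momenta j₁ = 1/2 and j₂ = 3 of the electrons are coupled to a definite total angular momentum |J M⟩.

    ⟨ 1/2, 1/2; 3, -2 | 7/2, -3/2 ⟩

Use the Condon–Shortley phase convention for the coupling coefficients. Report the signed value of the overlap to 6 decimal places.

triangle: 0!*1!*6!/8! = 720/40320
(j±m)!: 1!*0!*1!*5!*2!*5! = 28800
prefactor² = (2J+1)*Δ*N² = 28800/7
  k=0: +1/(0!*0!*0!*1!*1!*5!) = 1/120
Σ = 1/120  ⇒  CG² = 28800/7*(1/120)² = 2/7
CG = +√(2/7) = +0.534522

+0.534522  (= +√(2/7))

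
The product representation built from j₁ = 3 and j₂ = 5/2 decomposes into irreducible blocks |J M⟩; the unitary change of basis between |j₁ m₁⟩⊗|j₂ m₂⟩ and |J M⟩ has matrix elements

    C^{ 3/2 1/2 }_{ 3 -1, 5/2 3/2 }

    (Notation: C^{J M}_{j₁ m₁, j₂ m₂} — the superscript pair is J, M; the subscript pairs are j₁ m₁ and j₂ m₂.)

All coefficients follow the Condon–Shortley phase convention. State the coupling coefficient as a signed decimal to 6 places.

triangle: 4!·2!·1!/8! = 48/40320
(j±m)!: 2!·4!·4!·1!·2!·1! = 2304
prefactor² = (2J+1)·Δ·N² = 384/35
  k=3: −1/(3!·1!·1!·1!·1!·0!) = -1/6
  k=4: +1/(4!·0!·0!·0!·2!·1!) = 1/48
Σ = -7/48  ⇒  CG² = 384/35·(-7/48)² = 7/30
CG = −√(7/30) = -0.483046

−√(7/30) = -0.483046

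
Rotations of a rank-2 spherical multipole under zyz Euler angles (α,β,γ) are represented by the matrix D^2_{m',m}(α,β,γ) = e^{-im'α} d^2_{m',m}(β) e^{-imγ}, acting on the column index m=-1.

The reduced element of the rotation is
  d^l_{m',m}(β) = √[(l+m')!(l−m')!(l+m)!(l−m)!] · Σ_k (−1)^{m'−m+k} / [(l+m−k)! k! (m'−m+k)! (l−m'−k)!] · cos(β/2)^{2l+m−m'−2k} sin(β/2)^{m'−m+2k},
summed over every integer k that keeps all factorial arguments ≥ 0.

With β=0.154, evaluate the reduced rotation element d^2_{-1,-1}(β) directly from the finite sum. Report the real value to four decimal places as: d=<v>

d=0.9706

d^2_{-1,-1}(β=0.1540) via the finite sum:
With c≡cos(β/2)=0.997037 and s≡sin(β/2)=0.076924, N=[1·6·1·6]^{1/2}=6.000000
k: max(0,(-1)−(-1))=0 … min(2+(-1),2−(-1))=1
  k=0: (−1)^0·6.0000/(6)·0.9970^4·0.0769^0 = +0.988200
  k=1: (−1)^1·6.0000/(2)·0.9970^2·0.0769^2 = -0.017647
d^2_{-1,-1}(0.1540) = +0.988200 -0.017647 = +0.970554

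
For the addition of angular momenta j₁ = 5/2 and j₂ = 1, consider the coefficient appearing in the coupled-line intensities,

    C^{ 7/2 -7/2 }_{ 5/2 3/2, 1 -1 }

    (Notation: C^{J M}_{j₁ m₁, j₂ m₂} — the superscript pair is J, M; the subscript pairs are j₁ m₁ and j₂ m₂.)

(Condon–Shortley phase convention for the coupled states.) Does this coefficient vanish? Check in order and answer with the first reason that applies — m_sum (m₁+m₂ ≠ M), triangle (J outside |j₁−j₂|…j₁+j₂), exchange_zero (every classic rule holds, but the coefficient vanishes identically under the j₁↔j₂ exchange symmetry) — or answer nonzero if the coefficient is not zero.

m_sum

m-sum: m₁+m₂ = 3/2+(-1) = 1/2, M = -7/2  ✗ ⇒ coefficient is 0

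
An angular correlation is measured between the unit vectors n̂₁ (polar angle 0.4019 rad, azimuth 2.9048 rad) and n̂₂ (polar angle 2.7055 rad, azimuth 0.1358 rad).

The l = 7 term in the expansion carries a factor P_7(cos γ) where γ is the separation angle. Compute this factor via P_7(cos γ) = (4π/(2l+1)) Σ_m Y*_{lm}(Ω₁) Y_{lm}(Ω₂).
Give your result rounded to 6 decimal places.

-0.692185

Expand P_7 via completeness: Σ_{m} conj(Y_{7,m}) at Ω₁ times Y_{7,m} at Ω₂ —
  [-7]  conj(Y_{7,-7})(Ω₁) = +0.000061+0.000698i ; Y_{7,-7}(Ω₂) = +0.000697-0.000976i ; Δ = +0.000001+0.000000i
  [-6]  conj(Y_{7,-6})(Ω₁) = +0.000922-0.006099i ; Y_{7,-6}(Ω₂) = -0.006608+0.007009i ; Δ = +0.000037+0.000047i
  [-5]  conj(Y_{7,-5})(Ω₁) = -0.012691+0.031155i ; Y_{7,-5}(Ω₂) = +0.037170-0.029997i ; Δ = +0.000463+0.001539i
  [-4]  conj(Y_{7,-4})(Ω₁) = +0.073974-0.102828i ; Y_{7,-4}(Ω₂) = -0.139229+0.084065i ; Δ = -0.001655+0.020535i
  [-3]  conj(Y_{7,-3})(Ω₁) = -0.249424+0.214551i ; Y_{7,-3}(Ω₂) = +0.346791-0.149656i ; Δ = -0.054389+0.111732i
  [-2]  conj(Y_{7,-2})(Ω₁) = +0.478777-0.245366i ; Y_{7,-2}(Ω₂) = -0.515543+0.143569i ; Δ = -0.211603+0.195234i
  [-1]  conj(Y_{7,-1})(Ω₁) = -0.362011+0.087360i ; Y_{7,-1}(Ω₂) = +0.259240-0.035423i ; Δ = -0.090753+0.035471i
  [+0]  conj(Y_{7,0})(Ω₁) = -0.294128-0.000000i ; Y_{7,0}(Ω₂) = +0.375461+0.000000i ; Δ = -0.110433-0.000000i
  [+1]  conj(Y_{7,1})(Ω₁) = +0.362011+0.087360i ; Y_{7,1}(Ω₂) = -0.259240-0.035423i ; Δ = -0.090753-0.035471i
  [+2]  conj(Y_{7,2})(Ω₁) = +0.478777+0.245366i ; Y_{7,2}(Ω₂) = -0.515543-0.143569i ; Δ = -0.211603-0.195234i
  [+3]  conj(Y_{7,3})(Ω₁) = +0.249424+0.214551i ; Y_{7,3}(Ω₂) = -0.346791-0.149656i ; Δ = -0.054389-0.111732i
  [+4]  conj(Y_{7,4})(Ω₁) = +0.073974+0.102828i ; Y_{7,4}(Ω₂) = -0.139229-0.084065i ; Δ = -0.001655-0.020535i
  [+5]  conj(Y_{7,5})(Ω₁) = +0.012691+0.031155i ; Y_{7,5}(Ω₂) = -0.037170-0.029997i ; Δ = +0.000463-0.001539i
  [+6]  conj(Y_{7,6})(Ω₁) = +0.000922+0.006099i ; Y_{7,6}(Ω₂) = -0.006608-0.007009i ; Δ = +0.000037-0.000047i
  [+7]  conj(Y_{7,7})(Ω₁) = -0.000061+0.000698i ; Y_{7,7}(Ω₂) = -0.000697-0.000976i ; Δ = +0.000001-0.000000i
Total Σ_m = -0.826235-0.000000i. Multiply by 0.837758: -0.692185-0.000000i. P_7(cos γ) = -0.692185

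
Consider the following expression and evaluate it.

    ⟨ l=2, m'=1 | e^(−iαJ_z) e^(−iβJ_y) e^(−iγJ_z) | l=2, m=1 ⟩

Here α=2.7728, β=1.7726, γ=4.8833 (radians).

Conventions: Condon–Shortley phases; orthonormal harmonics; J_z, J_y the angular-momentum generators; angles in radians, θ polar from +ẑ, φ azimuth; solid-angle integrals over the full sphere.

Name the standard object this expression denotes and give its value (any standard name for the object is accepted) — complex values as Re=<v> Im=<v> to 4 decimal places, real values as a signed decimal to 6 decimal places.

Wigner D-matrix element, Re=-0.1101 Im=0.5491

This is a Wigner D-matrix element — the rotation-matrix element ⟨l m'| R(α,β,γ) |l m⟩ in the angular-momentum basis.
First d^2_{1,1}(β=1.7726), then the phase factors e^{-i(1)α} and e^{-i(1)γ}:
Half-angle: c=0.632283, s=0.774738. N=√(6·1·6·1)=6.000000
k∈{0,1} keeps every argument non-negative
  k=0: (−1)^0·6.0000/(6)·0.6323^4·0.7747^0 = +0.159825
  k=1: (−1)^1·6.0000/(2)·0.6323^2·0.7747^2 = -0.719869
d^2_{1,1}(1.7726) = +0.159825 -0.719869 = -0.560043
Attach z-rotation phases: D = e^{-i(1)(2.7728)}·(-0.560043)·e^{-i(1)(4.8833)} = -0.110100+0.549114i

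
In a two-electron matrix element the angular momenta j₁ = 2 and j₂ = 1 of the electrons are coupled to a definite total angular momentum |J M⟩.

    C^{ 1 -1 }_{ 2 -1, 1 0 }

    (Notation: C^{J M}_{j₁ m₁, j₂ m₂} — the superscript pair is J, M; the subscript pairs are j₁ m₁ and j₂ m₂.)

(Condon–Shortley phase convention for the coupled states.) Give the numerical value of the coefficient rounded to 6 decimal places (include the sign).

√[3·2!2!0!/5! · 1!3!1!1!0!2!] = √(6/5)
  +(−1)^1/∏(1,1,2,0,0,0)! = -1/2  (running -1/2)
⟨..|..⟩ = √(6/5)·(-1/2) = -0.547723

-0.547723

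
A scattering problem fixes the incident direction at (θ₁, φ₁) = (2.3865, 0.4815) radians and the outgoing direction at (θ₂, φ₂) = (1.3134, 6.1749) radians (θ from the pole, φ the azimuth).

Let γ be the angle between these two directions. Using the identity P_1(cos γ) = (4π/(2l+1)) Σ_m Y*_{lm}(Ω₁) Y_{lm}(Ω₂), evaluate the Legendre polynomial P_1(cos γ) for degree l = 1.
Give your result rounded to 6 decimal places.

Addition theorem: P_1(cos γ) = (4π/3) Σ_m Y*_{lm}(Ω₁) Y_{lm}(Ω₂), m = −1…1:
  m=-1: (0.20986 + 0.10966j) × (0.33216 + 0.03611j) = 0.06575 + 0.04400j  (running Σ = 0.06575 + 0.04400j)
  m=0: (-0.35580 + 0.00000j) × (0.12438 + 0.00000j) = -0.04426 + 0.00000j  (running Σ = 0.02149 + 0.04400j)
  m=1: (-0.20986 + 0.10966j) × (-0.33216 + 0.03611j) = 0.06575 - 0.04400j  (running Σ = 0.08724 + 0.00000j)
Total Σ_m = 0.08724 + 0.00000j. Multiply by 4.188790: 0.36543 + 0.00000j. P_1(cos γ) = 0.365433

0.365433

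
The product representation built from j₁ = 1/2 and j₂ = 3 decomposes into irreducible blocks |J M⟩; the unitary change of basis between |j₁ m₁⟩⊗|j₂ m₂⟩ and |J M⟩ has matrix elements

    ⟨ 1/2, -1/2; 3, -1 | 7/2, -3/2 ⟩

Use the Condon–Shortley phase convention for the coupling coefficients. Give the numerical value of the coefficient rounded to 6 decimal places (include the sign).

triangle: 0!*1!*6!/8! = 720/40320
(j±m)!: 0!*1!*2!*4!*2!*5! = 11520
prefactor² = (2J+1)*Δ*N² = 11520/7
  k=0: +1/(0!*0!*1!*2!*0!*4!) = 1/48
Σ = 1/48  ⇒  CG² = 11520/7*(1/48)² = 5/7
CG = +√(5/7) = +0.845154

+√(5/7) = +0.845154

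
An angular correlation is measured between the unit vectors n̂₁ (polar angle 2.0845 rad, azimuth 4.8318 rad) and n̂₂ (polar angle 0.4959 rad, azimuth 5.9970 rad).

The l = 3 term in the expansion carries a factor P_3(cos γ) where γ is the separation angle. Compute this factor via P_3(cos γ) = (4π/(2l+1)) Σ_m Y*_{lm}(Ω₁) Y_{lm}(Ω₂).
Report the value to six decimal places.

Summing Y*_{l m}(θ₁,φ₁)·Y_{l m}(θ₂,φ₂) over m ∈ [−3, 3]; prefactor 4π/(2·3+1) = 1.795196:
  m=-3: (-0.096640, 0.258128) × (0.029375, 0.034021) = (-0.011621, 0.004295)  (running Σ = (-0.011621, 0.004295))
  m=-2: (0.370124, 0.090114) × (0.171077, 0.110228) = (0.053387, 0.056214)  (running Σ = (0.041766, 0.060509))
  m=-1: (0.006954, -0.057961) × (0.423088, 0.124499) = (0.010158, -0.023657)  (running Σ = (0.051925, 0.036852))
  m=0: (0.328729, -0.000000) × (0.284885, 0.000000) = (0.093650, 0.000000)  (running Σ = (0.145575, 0.036852))
  m=1: (-0.006954, -0.057961) × (-0.423088, 0.124499) = (0.010158, 0.023657)  (running Σ = (0.155733, 0.060509))
  m=2: (0.370124, -0.090114) × (0.171077, -0.110228) = (0.053387, -0.056214)  (running Σ = (0.209120, 0.004295))
  m=3: (0.096640, 0.258128) × (-0.029375, 0.034021) = (-0.011621, -0.004295)  (running Σ = (0.197499, 0.000000))
Total Σ_m = (0.197499, 0.000000). Multiply by 1.795196: (0.354550, 0.000000). P_3(cos γ) = 0.354550

0.354550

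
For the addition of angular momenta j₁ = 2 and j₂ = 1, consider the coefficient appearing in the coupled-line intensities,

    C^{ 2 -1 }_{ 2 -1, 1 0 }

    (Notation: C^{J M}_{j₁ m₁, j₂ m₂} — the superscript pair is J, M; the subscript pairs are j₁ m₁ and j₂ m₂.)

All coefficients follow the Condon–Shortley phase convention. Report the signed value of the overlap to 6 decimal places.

-0.408248  (= −√(1/6))

√[5·1!3!1!/6! · 1!3!1!1!1!3!] = √(3/2)
  +(−1)^0/∏(0,1,3,1,0,0)! = 1/6  (running 1/6)
  +(−1)^1/∏(1,0,2,0,1,1)! = -1/2  (running -1/3)
⟨..|..⟩ = √(3/2)·(-1/3) = -0.408248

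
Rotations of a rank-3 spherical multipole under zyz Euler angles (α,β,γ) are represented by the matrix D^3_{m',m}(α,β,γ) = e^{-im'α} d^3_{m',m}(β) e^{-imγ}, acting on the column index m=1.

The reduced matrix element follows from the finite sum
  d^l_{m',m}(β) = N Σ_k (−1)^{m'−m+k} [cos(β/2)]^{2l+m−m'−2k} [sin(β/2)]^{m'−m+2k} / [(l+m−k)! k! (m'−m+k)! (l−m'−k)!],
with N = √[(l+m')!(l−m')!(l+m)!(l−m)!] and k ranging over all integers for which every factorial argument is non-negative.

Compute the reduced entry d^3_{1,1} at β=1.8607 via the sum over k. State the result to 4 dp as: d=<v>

d=0.2753

d^3_{1,1}(β=1.8607) via the finite sum:
With c≡cos(β/2)=0.597553 and s≡sin(β/2)=0.801829, N=[24·2·24·2]^{1/2}=48.000000
k: max(0,(1)−(1))=0 … min(3+(1),3−(1))=2
  k=0: (−1)^0·48.0000/(48)·0.5976^6·0.8018^0 = +0.045526
  k=1: (−1)^1·48.0000/(6)·0.5976^4·0.8018^2 = -0.655783
  k=2: (−1)^2·48.0000/(8)·0.5976^2·0.8018^4 = +0.885589
d^3_{1,1}(1.8607) = +0.045526 -0.655783 +0.885589 = +0.275331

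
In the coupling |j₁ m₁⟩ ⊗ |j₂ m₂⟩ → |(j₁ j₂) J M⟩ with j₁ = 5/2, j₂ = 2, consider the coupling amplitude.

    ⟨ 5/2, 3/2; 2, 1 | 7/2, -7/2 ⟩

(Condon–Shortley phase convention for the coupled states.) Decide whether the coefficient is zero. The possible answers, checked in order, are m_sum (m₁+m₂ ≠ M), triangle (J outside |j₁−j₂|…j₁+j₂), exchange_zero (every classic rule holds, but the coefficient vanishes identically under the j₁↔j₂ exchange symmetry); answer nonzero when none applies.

m_sum

m-sum: m₁+m₂ = 3/2+1 = 5/2, M = -7/2  ✗ ⇒ coefficient is 0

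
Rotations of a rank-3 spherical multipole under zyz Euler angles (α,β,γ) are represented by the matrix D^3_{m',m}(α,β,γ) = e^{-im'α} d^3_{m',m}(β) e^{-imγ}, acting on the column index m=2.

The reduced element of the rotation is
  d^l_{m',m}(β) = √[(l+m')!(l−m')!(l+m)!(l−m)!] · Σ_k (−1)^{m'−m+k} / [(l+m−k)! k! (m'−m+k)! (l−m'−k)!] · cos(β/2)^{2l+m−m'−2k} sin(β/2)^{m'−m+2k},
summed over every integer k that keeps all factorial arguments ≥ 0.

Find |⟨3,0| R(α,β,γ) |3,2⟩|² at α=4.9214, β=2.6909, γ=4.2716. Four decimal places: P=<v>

P=0.0547

D^3_{0,2}(4.9214,2.6909,4.2716) = e^{-i·0·4.9214}·d^3_{0,2}(2.6909)·e^{-i·2·4.2716}. Compute d first:
Half-angle: c=0.223444, s=0.974717. N=√(6·6·120·1)=65.726707
k: max(0,(2)−(0))=2 … min(3+(2),3−(0))=3
  k=2: (−1)^0·65.7267/(12)·0.2234^4·0.9747^2 = +0.012972
  k=3: (−1)^1·65.7267/(12)·0.2234^2·0.9747^4 = -0.246838
d^3_{0,2}(2.6909) = +0.012972 -0.246838 = -0.233866
|D^3_{0,2}|² = |d^3_{0,2}(β)|² = (-0.233866)² = 0.054693 (the z-rotation phases have unit modulus)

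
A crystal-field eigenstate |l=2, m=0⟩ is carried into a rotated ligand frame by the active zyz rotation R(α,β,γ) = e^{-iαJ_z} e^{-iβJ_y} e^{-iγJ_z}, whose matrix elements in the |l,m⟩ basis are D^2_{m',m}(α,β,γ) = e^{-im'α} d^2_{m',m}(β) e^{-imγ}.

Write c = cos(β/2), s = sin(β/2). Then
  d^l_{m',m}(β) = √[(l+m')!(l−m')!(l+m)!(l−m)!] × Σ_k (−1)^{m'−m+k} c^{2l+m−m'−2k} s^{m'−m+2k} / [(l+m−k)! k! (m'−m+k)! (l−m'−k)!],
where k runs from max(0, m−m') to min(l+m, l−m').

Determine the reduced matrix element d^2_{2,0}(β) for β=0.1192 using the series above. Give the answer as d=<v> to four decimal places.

d=0.0087

d^2_{2,0}(β=0.1192) via the finite sum:
With c≡cos(β/2)=0.998224 and s≡sin(β/2)=0.059565, N=[24·1·2·2]^{1/2}=9.797959
k: max(0,(0)−(2))=0 … min(2+(0),2−(2))=0
  k=0: (−1)^2·9.7980/(4)·0.9982^2·0.0596^2 = +0.008660
d^2_{2,0}(0.1192) = +0.008660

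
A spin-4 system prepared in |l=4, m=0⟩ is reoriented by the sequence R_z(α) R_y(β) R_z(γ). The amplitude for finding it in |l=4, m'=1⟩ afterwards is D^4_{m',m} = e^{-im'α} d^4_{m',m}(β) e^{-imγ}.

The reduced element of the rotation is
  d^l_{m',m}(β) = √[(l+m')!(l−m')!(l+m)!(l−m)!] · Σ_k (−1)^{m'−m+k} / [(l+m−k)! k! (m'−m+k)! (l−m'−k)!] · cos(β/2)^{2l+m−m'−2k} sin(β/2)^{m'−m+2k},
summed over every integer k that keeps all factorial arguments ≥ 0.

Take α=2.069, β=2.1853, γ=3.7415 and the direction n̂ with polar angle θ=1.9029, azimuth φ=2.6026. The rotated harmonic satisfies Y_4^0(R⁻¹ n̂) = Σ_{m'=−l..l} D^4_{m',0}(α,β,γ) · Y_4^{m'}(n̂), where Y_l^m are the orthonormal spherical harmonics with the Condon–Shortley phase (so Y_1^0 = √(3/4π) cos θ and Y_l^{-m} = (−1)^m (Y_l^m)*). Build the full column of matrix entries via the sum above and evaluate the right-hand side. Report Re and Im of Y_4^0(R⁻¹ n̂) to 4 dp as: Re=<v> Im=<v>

Need the full column D^4_{m',0} for m'=−4..4 at α=2.0690, β=2.1853, γ=3.7415.
cos(β/2)=0.460134, sin(β/2)=0.887849
d^4_{-4,0}: single k=4 term ⇒ +0.233047;  D = -0.095457+0.212601i
d^4_{-3,0}: k∈[3..4] ⇒ +0.170807 -0.635937 = -0.465130;  D = -0.463781+0.035402i
d^4_{-2,0}: k∈[2..4] ⇒ +0.070975 -0.704669 +0.983844 = +0.350150;  D = -0.190244-0.293959i
d^4_{-1,0}: k∈[1..4] ⇒ +0.017340 -0.387353 +1.442169 -0.894900 = +0.177256;  D = -0.084702+0.155709i
d^4_{0,0}: k∈[0..4] ⇒ +0.002009 -0.119703 +1.002762 -1.659299 +0.386113 = -0.388119;  D = -0.388119+0.000000i
d^4_{1,0}: k∈[0..3] ⇒ -0.017340 +0.387353 -1.442169 +0.894900 = -0.177256;  D = +0.084702+0.155709i
d^4_{2,0}: k∈[0..2] ⇒ +0.070975 -0.704669 +0.983844 = +0.350150;  D = -0.190244+0.293959i
d^4_{3,0}: k∈[0..1] ⇒ -0.170807 +0.635937 = +0.465130;  D = +0.463781+0.035402i
d^4_{4,0}: single k=0 term ⇒ +0.233047;  D = -0.095457-0.212601i
Y_4^{m'}(θ=1.9029,φ=2.6026) and Σ D·Y over m':
  (-0.0955+0.2126i)·(-0.1952+0.2946i)  (-0.4638+0.0354i)·(-0.0159+0.3444i)  (-0.1902-0.2940i)·(-0.0362-0.0674i)  (-0.0847+0.1557i)·(-0.2823-0.1688i)  (-0.3881+0.0000i)·(+0.0219+0.0000i)  (+0.0847+0.1557i)·(+0.2823-0.1688i)  (-0.1902+0.2940i)·(-0.0362+0.0674i)  (+0.4638+0.0354i)·(+0.0159+0.3444i)  (-0.0955-0.2126i)·(-0.1952-0.2946i)
Y_4^0(R⁻¹ n̂) = -0.031567+0.000000i

Re=-0.0316 Im=0.0000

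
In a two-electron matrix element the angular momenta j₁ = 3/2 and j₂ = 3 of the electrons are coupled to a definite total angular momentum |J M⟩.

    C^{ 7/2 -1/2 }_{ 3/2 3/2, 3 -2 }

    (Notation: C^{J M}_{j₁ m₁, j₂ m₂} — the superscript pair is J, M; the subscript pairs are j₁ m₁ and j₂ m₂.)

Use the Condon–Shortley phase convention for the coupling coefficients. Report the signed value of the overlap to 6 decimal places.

+0.487950  (= +√(5/21))

triangle: 1!×2!×5!/9! = 240/362880
(j±m)!: 3!×0!×1!×5!×3!×4! = 103680
prefactor² = (2J+1)×Δ×N² = 3840/7
  k=0: +1/(0!×1!×0!×1!×2!×4!) = 1/48
Σ = 1/48  ⇒  CG² = 3840/7×(1/48)² = 5/21
CG = +√(5/21) = +0.487950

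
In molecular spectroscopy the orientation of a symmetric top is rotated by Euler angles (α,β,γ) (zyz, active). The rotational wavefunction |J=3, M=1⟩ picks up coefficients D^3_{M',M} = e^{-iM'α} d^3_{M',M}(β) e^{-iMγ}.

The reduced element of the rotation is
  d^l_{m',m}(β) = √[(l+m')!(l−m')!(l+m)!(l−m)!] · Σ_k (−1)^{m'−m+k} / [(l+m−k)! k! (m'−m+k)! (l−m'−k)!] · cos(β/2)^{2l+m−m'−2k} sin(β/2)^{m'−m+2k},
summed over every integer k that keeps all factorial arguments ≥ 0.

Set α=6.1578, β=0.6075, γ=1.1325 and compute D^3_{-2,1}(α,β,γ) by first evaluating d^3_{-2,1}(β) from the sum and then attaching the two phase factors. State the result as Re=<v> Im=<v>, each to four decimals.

D^3_{-2,1}(6.1578,0.6075,1.1325) = e^{-i·-2·6.1578}·d^3_{-2,1}(0.6075)·e^{-i·1·1.1325}. Compute d first:
c=cos(0.607500/2)=0.954222, s=sin(0.607500/2)=0.299101; N=√[1·120·24·2]=75.894664
k: max(0,(1)−(-2))=3 … min(3+(1),3−(-2))=4
  k=3: (−1)^0·75.8947/(12)·0.9542^3·0.2991^3 = +0.147038
  k=4: (−1)^1·75.8947/(24)·0.9542^1·0.2991^5 = -0.007223
d^3_{-2,1}(0.6075) = +0.147038 -0.007223 = +0.139815
Attach z-rotation phases: D = e^{-i(-2)(6.1578)}·(+0.139815)·e^{-i(1)(1.1325)} = +0.026065-0.137364i

Re=0.0261 Im=-0.1374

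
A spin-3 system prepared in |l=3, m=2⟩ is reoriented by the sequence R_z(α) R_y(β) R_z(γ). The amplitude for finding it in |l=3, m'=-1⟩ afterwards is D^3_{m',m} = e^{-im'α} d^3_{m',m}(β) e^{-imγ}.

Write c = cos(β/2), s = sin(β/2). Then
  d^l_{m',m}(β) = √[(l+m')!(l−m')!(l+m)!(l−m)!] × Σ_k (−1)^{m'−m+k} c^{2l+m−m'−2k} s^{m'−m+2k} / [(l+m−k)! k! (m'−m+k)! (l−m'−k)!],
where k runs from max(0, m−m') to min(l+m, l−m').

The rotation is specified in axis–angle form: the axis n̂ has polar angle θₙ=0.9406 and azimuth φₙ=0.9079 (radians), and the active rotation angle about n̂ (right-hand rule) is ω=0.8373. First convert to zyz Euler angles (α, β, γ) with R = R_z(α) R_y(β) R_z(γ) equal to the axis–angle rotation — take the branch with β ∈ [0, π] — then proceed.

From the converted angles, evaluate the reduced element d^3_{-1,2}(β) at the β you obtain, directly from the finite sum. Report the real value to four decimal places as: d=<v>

d=0.1774

Axis–angle → zyz. n̂ = (sinθₙcosφₙ, sinθₙsinφₙ, cosθₙ) = (+0.497191, +0.636807, +0.589303), ω = 0.8373.
R = I cosω + sinω [n̂]ₓ + (1−cosω) n̂n̂ᵀ gives
  R = [+0.751177, -0.333107, +0.569888; +0.542407, +0.803508, -0.245294; -0.376201, +0.493371, +0.784257]
β = atan2(√(R₁₃²+R₂₃²), R₃₃) = 0.669299; α = atan2(R₂₃, R₁₃) mod 2π = 5.876729; γ = atan2(R₃₂, −R₃₁) mod 2π = 0.919336
d^3_{-1,2}(β=0.6693) via the finite sum:
Half-angle: c=0.944525, s=0.328438. N=√(2·24·120·1)=75.894664
k: max(0,(2)−(-1))=3 … min(3+(2),3−(-1))=4
  k=3: (−1)^0·75.8947/(12)·0.9445^3·0.3284^3 = +0.188813
  k=4: (−1)^1·75.8947/(24)·0.9445^1·0.3284^5 = -0.011415
d^3_{-1,2}(0.6693) = +0.188813 -0.011415 = +0.177398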